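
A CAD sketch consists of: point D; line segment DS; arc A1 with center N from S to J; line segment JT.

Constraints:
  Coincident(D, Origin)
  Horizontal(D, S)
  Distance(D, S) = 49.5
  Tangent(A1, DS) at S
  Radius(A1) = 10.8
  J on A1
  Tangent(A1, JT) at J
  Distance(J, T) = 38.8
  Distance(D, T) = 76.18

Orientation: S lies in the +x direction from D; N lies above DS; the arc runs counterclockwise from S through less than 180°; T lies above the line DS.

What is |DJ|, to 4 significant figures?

61.38

Checks: ∠(NS, SD) = 90.00° ✓; |NJ| = 10.80 ✓; ∠(NJ, JT) = 90.00° ✓; |JT| = 38.80 ✓; |DT| = 76.18 ✓.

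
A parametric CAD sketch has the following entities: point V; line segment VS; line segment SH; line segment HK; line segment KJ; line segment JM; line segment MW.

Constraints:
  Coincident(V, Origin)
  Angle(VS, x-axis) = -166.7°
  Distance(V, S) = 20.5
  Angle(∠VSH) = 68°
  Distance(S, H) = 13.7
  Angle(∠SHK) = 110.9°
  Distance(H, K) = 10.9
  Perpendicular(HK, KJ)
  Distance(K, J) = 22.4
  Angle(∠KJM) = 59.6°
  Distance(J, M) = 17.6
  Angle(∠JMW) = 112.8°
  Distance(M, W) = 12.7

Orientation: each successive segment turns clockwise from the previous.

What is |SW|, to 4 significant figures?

12.11

V is at the origin; VS runs at -166.7° with length 20.5, so S = (-19.95, -4.716). ∠VSH = 68.0° gives SH at 81.30° from the x-axis; with |SH| = 13.7, H = (-17.88, 8.826). ∠SHK = 110.9° gives HK at 12.20° from the x-axis; with |HK| = 10.9, K = (-7.224, 11.13). The perpendicularity gives KJ at right angles to HK, so KJ runs at -77.80°; with |KJ| = 22.4, J = (-2.490, -10.76). ∠KJM = 59.6° gives JM at 161.8° from the x-axis; with |JM| = 17.6, M = (-19.21, -5.267). ∠JMW = 112.8° gives MW at 94.60° from the x-axis; with |MW| = 12.7, W = (-20.23, 7.392). Then |SW| = |W − S| = 12.11.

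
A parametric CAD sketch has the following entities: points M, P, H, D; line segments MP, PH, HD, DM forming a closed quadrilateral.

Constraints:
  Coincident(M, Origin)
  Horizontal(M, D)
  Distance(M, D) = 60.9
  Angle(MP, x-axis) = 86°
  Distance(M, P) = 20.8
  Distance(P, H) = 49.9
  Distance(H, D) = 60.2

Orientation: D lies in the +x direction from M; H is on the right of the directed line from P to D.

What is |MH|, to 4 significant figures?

29.81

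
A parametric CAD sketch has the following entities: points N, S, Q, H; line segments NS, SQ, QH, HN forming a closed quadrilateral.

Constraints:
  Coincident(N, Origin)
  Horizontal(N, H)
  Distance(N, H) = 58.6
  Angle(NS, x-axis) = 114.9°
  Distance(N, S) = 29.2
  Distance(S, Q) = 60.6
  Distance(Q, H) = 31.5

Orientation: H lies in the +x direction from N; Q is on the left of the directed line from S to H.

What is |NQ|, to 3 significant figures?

56.7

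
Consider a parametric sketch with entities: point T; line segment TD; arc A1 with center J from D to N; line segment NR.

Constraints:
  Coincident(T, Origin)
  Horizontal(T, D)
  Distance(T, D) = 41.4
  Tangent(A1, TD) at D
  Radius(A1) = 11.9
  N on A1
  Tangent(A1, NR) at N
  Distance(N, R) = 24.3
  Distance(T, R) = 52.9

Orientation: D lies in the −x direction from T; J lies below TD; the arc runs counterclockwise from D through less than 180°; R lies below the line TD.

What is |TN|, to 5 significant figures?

54.359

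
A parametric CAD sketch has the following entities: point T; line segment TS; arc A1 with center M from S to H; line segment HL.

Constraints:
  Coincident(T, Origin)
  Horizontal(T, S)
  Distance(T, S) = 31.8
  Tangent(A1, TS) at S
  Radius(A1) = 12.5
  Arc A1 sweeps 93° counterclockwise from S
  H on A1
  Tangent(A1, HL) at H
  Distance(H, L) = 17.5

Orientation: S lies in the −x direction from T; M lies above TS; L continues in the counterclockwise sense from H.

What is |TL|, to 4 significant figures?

36.71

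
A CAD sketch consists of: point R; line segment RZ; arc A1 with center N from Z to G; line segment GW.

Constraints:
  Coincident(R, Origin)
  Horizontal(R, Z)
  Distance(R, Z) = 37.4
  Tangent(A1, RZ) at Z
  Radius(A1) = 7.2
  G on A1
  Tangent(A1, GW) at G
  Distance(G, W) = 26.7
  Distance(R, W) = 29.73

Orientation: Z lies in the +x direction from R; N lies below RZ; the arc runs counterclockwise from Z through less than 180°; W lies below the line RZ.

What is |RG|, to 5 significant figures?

31.652

Checks: |NG| = 7.200 ✓; ∠(NG, GW) = 90.00° ✓; |GW| = 26.70 ✓; |RW| = 29.73 ✓.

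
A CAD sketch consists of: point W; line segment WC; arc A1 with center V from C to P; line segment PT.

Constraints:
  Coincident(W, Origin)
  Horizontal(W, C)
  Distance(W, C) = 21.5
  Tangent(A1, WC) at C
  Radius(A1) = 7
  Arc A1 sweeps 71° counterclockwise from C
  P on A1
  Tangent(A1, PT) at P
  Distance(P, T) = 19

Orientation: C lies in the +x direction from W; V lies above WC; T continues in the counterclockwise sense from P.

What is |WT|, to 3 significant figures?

41.1

On A1, C sits at bearing -90° from V; a 71° counterclockwise sweep puts P at bearing -19°, so P = V + 7.0·(cos -19°, sin -19°) = (28.1, 4.72). Tangency of A1 to PT means the radius VP is perpendicular to PT, so PT runs along (−sin -19°, cos -19°); with |PT| = 19.0, T = (34.3, 22.7). Then |WT| = |T − W| = 41.1.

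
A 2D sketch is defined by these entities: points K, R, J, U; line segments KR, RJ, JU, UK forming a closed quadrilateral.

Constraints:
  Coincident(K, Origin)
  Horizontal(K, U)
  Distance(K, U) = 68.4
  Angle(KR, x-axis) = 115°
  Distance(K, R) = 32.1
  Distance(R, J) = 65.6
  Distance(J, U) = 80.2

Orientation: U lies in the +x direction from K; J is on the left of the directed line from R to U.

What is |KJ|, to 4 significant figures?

81.03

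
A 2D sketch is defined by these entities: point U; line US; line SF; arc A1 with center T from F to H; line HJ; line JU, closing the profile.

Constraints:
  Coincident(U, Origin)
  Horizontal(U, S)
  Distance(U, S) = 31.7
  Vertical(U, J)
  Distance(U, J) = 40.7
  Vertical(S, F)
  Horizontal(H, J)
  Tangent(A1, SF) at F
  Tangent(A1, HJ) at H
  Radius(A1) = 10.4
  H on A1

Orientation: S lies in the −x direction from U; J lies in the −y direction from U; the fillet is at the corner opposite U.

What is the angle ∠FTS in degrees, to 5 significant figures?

71.056°

The virtual corner opposite U is at (-31.700, -40.700). A1 meets SF tangentially, so TF is at right angles to SF and tangency of A1 to HJ means the radius TH is perpendicular to HJ, with radius 10.4, so the center T sits 10.4 in from both sides at T = (-21.300, -30.300). That places the tangent points at F = (-31.700, -30.300) on SF and H = (-21.300, -40.700) on HJ. Then cos ∠FTS = TF·TS / (|TF||TS|), giving 71.056°.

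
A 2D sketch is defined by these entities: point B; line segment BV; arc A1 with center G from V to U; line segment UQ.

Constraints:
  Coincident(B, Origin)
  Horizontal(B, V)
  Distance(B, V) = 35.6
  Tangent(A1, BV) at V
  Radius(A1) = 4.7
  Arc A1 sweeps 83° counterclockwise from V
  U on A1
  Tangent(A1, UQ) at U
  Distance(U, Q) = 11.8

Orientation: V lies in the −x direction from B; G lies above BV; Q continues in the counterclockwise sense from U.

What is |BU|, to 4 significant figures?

31.21

B is at the origin; BV is horizontal with |BV| = 35.6 and V on the −x side, so V = (-35.60, 0.000). The tangent condition forces GV to be normal to BV, so G = V + (0, 4.7) = (-35.60, 4.700). On A1, V sits at bearing -90° from G; an 83° counterclockwise sweep puts U at bearing -7°, so U = G + 4.7·(cos -7°, sin -7°) = (-30.94, 4.127). Then |BU| = |U − B| = 31.21.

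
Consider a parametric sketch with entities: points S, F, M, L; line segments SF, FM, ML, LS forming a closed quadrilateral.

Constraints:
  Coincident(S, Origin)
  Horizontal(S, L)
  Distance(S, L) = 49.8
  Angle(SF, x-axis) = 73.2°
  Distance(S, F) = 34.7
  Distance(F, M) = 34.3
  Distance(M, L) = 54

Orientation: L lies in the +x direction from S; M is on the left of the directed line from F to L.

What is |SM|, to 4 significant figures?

65.14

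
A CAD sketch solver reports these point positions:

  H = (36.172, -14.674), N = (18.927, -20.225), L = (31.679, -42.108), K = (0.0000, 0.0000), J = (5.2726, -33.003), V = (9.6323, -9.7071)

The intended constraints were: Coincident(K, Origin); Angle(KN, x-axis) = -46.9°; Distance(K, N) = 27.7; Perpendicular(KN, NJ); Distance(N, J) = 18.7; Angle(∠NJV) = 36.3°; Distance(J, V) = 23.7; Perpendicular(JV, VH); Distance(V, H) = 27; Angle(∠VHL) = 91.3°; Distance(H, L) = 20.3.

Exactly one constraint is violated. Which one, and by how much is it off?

Distance(H, L) = 20.3 — off by 7.50.

K = (0.00, 0.00) ✓; KN at -46.90° ✓; |KN| = 27.70 ✓; ∠(KN, NJ) = 90.00° ✓; |NJ| = 18.70 ✓; ∠NJV = 36.30° ✓; |JV| = 23.70 ✓; ∠(JV, VH) = 90.00° ✓; |VH| = 27.00 ✓; ∠VHL = 91.30° ✓; |HL| = 27.80 ✗.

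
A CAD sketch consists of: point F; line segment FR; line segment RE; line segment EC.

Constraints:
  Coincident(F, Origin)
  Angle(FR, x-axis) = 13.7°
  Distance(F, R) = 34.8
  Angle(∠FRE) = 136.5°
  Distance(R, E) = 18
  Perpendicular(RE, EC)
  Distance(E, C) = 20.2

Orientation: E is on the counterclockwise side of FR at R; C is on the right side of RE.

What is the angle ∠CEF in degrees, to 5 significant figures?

118.98°

∠FRE = 136.5°, so RE runs at 13.7° + (180° − 136.5°) = 57.200° from the x-axis; with |RE| = 18.0, E = R + 18.0·(cos 57.200°, sin 57.200°) = (43.561, 23.372). RE is perpendicular to EC; with |EC| = 20.2 on the right of RE, C = E + 20.2·(0.84057, -0.54171) = (60.540, 12.430). Then cos ∠CEF = EC·EF / (|EC||EF|), giving 118.98°.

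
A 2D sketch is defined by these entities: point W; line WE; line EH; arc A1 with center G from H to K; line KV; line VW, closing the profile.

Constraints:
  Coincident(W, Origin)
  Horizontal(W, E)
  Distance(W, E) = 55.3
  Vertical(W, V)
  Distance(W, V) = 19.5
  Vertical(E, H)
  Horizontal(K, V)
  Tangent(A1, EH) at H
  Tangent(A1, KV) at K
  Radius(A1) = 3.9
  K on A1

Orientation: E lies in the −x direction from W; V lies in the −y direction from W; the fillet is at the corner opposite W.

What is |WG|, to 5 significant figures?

53.715

W is at the origin; W and E share the same y with |WE| = 55.3 and E on the −x side, so E = (-55.300, 0.0000). WV is vertical with |WV| = 19.5 and V on the −y side, so V = (0.0000, -19.500). The virtual corner opposite W is at (-55.300, -19.500). A1 meets EH tangentially, so GH is at right angles to EH and tangency of A1 to KV means the radius GK is perpendicular to KV, with radius 3.9, so the center G sits 3.9 in from both sides at G = (-51.400, -15.600). Then |WG| = |G − W| = 53.715.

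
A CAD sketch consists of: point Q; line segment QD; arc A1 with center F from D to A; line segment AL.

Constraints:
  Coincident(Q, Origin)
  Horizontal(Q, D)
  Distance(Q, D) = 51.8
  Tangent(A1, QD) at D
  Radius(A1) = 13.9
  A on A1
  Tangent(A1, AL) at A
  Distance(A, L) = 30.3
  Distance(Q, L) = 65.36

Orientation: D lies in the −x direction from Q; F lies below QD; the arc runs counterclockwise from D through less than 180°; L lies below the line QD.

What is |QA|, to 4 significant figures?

66.86

Checks: ∠(FD, DQ) = 90.00° ✓; |FD| = 13.90 ✓; |FA| = 13.90 ✓; ∠(FA, AL) = 90.00° ✓; |AL| = 30.30 ✓; |QL| = 65.36 ✓.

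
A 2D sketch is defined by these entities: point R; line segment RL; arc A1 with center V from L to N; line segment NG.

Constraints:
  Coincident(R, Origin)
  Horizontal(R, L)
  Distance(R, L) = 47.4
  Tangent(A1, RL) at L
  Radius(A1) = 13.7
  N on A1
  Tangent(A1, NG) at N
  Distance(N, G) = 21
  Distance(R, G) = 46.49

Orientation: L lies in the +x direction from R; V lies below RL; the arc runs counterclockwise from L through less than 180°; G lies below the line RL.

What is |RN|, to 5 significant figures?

36.035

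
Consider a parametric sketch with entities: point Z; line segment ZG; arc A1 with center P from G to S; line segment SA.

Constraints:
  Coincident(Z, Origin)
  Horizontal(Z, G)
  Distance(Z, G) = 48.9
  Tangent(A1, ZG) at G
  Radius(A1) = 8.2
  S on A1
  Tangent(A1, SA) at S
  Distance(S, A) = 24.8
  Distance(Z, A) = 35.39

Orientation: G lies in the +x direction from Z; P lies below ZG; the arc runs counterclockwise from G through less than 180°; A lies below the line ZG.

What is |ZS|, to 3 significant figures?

42.6

Z is at the origin; ZG is horizontal with |ZG| = 48.9 and G on the +x side, so G = (48.9, 0.00). Since A1 is tangent to ZG there, PG ⟂ ZG, so P = G + (0, -8.2) = (48.9, -8.20). Since PS ⟂ SA (tangency), |PA| = √(8.2² + 24.8²) = 26.1 regardless of where S sits on A1. So A lies on both circle(Z, 35.39) and circle(P, 26.1); the below-ZG intersection is A = (27.2, -22.7). S is the foot of the tangent from A: S = (42.4, -3.15).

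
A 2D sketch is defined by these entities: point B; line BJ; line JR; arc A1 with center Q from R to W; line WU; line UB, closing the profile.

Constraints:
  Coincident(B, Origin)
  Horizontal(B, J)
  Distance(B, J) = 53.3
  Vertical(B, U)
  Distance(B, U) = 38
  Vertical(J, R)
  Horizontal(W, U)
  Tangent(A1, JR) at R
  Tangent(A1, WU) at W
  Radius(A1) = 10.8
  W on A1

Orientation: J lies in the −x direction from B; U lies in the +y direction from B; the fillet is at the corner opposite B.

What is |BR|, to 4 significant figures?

59.84

B is at the origin; BJ is horizontal with |BJ| = 53.3 and J on the −x side, so J = (-53.30, 0.000). BU is vertical with |BU| = 38.0 and U on the +y side, so U = (0.000, 38.00). The virtual corner opposite B is at (-53.30, 38.00). A1 meets JR tangentially, so QR is at right angles to JR and the tangent condition forces QW to be normal to WU, with radius 10.8, so the center Q sits 10.8 in from both sides at Q = (-42.50, 27.20). That places the tangent points at R = (-53.30, 27.20) on JR and W = (-42.50, 38.00) on WU. Then |BR| = |R − B| = 59.84.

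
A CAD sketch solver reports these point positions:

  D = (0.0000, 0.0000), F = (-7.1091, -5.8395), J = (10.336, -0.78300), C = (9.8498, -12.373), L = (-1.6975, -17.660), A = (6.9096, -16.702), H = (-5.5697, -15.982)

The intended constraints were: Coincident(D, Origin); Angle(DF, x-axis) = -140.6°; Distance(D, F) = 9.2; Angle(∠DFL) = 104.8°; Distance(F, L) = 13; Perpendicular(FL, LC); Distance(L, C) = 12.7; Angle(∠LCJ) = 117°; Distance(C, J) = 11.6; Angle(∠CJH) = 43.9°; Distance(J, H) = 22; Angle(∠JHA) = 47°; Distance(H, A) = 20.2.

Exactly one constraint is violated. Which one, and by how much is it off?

Distance(H, A) = 20.2 — off by 7.70.

D = (0.00, 0.00) ✓; DF at -140.6° ✓; |DF| = 9.200 ✓; ∠DFL = 104.8° ✓; |FL| = 13.00 ✓; ∠(FL, LC) = 90.00° ✓; |LC| = 12.70 ✓; ∠LCJ = 117.0° ✓; |CJ| = 11.60 ✓; ∠CJH = 43.90° ✓; |JH| = 22.00 ✓; ∠JHA = 47.00° ✓; |HA| = 12.50 ✗.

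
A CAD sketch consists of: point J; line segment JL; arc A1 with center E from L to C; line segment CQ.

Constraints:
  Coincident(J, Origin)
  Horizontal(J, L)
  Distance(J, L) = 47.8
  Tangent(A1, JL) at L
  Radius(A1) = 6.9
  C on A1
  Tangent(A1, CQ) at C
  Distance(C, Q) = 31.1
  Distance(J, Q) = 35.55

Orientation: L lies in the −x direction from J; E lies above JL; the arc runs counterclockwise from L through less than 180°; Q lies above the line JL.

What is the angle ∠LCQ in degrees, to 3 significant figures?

154°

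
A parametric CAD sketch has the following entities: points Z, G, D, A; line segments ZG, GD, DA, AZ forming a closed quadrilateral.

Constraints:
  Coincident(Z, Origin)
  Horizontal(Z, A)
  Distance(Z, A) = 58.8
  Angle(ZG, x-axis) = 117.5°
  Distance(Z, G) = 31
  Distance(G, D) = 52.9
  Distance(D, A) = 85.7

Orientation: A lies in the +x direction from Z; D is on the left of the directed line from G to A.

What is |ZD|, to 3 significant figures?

73.8

Checks: |ZA| = 58.80 ✓; |ZG| = 31.00 ✓; |GD| = 52.90 ✓; |DA| = 85.70 ✓.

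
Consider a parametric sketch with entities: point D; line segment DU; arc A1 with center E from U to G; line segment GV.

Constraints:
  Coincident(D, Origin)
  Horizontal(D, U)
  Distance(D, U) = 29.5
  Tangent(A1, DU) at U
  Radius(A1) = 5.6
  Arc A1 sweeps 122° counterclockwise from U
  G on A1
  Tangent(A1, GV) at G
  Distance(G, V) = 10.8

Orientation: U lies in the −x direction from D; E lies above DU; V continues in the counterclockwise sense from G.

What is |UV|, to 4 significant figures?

17.75

D is at the origin; D and U share the same y with |DU| = 29.5 and U on the −x side, so U = (-29.50, 0.000). The tangent condition forces EU to be normal to DU, so E = U + (0, 5.6) = (-29.50, 5.600). On A1, U sits at bearing -90° from E; a 122° counterclockwise sweep puts G at bearing 32°, so G = E + 5.6·(cos 32°, sin 32°) = (-24.75, 8.568). Since A1 is tangent to GV there, EG ⟂ GV, so GV runs along (−sin 32°, cos 32°); with |GV| = 10.8, V = (-30.47, 17.73). Then |UV| = |V − U| = 17.75.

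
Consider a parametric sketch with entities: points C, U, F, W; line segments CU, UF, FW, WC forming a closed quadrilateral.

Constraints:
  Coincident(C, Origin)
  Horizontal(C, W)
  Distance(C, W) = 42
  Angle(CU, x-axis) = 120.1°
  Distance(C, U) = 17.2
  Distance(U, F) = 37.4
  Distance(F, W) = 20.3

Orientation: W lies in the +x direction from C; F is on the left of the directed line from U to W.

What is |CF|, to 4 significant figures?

32.63

Checks: |UF| = 37.40 ✓; |FW| = 20.30 ✓.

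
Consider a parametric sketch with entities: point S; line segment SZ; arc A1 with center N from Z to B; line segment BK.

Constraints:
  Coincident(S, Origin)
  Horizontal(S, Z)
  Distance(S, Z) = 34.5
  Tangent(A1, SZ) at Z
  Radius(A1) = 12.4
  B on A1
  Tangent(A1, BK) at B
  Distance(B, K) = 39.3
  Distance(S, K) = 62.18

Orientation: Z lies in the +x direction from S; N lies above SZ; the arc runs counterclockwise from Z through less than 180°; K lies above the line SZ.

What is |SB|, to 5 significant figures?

49.057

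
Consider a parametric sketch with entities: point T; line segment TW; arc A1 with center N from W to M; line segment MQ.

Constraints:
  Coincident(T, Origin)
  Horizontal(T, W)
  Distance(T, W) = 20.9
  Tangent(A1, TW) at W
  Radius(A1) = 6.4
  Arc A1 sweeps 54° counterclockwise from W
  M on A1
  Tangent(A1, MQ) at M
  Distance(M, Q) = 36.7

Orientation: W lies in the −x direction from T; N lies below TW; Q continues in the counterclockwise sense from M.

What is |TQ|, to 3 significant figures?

57.6

On A1, W sits at bearing 90° from N; a 54° counterclockwise sweep puts M at bearing 144°, so M = N + 6.4·(cos 144°, sin 144°) = (-26.1, -2.64). The tangent condition forces NM to be normal to MQ, so MQ runs along (−sin 144°, cos 144°); with |MQ| = 36.7, Q = (-47.6, -32.3). Then |TQ| = |Q − T| = 57.6.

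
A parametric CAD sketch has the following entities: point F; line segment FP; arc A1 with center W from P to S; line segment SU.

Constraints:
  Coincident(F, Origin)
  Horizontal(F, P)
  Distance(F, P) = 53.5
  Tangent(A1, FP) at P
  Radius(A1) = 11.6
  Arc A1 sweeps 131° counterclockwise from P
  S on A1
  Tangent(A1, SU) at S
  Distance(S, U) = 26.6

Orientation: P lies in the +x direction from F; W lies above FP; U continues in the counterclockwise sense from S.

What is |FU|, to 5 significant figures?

59.588

On A1, P sits at bearing -90° from W; a 131° counterclockwise sweep puts S at bearing 41°, so S = W + 11.6·(cos 41°, sin 41°) = (62.255, 19.210). A1 meets SU tangentially, so WS is at right angles to SU, so SU runs along (−sin 41°, cos 41°); with |SU| = 26.6, U = (44.803, 39.286). Then |FU| = |U − F| = 59.588.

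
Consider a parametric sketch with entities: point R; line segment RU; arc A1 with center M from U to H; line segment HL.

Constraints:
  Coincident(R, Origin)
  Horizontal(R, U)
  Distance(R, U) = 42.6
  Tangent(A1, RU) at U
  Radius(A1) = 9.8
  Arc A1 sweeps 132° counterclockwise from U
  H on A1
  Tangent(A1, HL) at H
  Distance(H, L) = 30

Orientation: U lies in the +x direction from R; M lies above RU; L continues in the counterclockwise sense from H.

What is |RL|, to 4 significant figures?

48.81

R is at the origin; RU is horizontal with |RU| = 42.6 and U on the +x side, so U = (42.60, 0.000). Tangency of A1 to RU means the radius MU is perpendicular to RU, so M = U + (0, 9.8) = (42.60, 9.800). On A1, U sits at bearing -90° from M; a 132° counterclockwise sweep puts H at bearing 42°, so H = M + 9.8·(cos 42°, sin 42°) = (49.88, 16.36). Since A1 is tangent to HL there, MH ⟂ HL, so HL runs along (−sin 42°, cos 42°); with |HL| = 30.0, L = (29.81, 38.65). Then |RL| = |L − R| = 48.81.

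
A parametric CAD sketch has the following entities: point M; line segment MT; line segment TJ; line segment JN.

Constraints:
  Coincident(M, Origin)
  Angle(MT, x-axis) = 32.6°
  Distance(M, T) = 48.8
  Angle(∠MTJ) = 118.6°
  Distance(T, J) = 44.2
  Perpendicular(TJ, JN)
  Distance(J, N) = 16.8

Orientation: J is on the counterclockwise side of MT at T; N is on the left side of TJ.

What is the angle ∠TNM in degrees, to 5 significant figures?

41.894°

M is at the origin; MT runs at 32.6° with length 48.8, so T = 48.8·(cos 32.6°, sin 32.6°) = (41.112, 26.292). ∠MTJ = 118.6°, so TJ runs at 32.6° + (180° − 118.6°) = 94.000° from the x-axis; with |TJ| = 44.2, J = T + 44.2·(cos 94.000°, sin 94.000°) = (38.028, 70.384). The perpendicularity gives JN at right angles to TJ; with |JN| = 16.8 on the left of TJ, N = J + 16.8·(-0.99756, -0.069756) = (21.269, 69.212). Then cos ∠TNM = NT·NM / (|NT||NM|), giving 41.894°.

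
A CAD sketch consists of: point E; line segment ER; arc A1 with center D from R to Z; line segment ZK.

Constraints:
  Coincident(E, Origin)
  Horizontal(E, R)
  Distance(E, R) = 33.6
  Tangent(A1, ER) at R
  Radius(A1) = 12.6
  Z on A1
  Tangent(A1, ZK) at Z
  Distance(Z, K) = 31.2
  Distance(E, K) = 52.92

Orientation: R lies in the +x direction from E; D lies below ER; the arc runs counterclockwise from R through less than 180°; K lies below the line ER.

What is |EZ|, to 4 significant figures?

25.92

E is at the origin; ER is horizontal with |ER| = 33.6 and R on the +x side, so R = (33.60, 0.000). The tangent condition forces DR to be normal to ER, so D = R + (0, -12.6) = (33.60, -12.60). Since DZ ⟂ ZK (tangency), |DK| = √(12.6² + 31.2²) = 33.65 regardless of where Z sits on A1. So K lies on both circle(E, 52.92) and circle(D, 33.65); the below-ER intersection is K = (26.90, -45.57). Z is the foot of the tangent from K: Z = (21.21, -14.90).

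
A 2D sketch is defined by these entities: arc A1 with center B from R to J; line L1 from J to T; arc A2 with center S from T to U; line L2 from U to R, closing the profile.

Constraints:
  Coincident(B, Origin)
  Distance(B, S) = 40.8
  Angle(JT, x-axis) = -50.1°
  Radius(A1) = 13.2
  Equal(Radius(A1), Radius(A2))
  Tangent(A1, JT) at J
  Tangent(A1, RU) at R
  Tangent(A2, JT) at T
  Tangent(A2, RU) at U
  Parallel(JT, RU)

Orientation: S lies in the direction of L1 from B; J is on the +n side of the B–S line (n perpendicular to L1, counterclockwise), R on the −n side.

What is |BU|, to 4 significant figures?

42.88

The slot axis is L1's direction at -50.1°, so u = (cos -50.1°, sin -50.1°) = (0.6414, -0.7672) and n = (−sin -50.1°, cos -50.1°) = (0.7672, 0.6414). B is at the origin and S lies 40.8 along u from B, so S = 40.8·u = (26.17, -31.30). Tangency of A1 to both parallel lines with radius 13.2 puts J and R at B ± 13.2·n: J = (10.13, 8.467), R = (-10.13, -8.467). Equal radii place T and U the same way about S: T = S + 13.2·n = (36.30, -22.83), U = S − 13.2·n = (16.04, -39.77). Then |BU| = |U − B| = 42.88.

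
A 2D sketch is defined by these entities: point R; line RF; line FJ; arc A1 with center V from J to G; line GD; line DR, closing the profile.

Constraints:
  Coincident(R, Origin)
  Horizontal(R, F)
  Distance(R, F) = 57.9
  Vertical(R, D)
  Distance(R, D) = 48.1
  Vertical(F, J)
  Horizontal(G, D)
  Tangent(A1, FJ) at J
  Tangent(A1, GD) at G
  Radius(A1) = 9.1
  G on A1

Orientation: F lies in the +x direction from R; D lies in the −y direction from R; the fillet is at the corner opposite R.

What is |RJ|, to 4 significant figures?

69.81

The virtual corner opposite R is at (57.90, -48.10). The tangent condition forces VJ to be normal to FJ and since A1 is tangent to GD there, VG ⟂ GD, with radius 9.1, so the center V sits 9.1 in from both sides at V = (48.80, -39.00). That places the tangent points at J = (57.90, -39.00) on FJ and G = (48.80, -48.10) on GD. Then |RJ| = |J − R| = 69.81.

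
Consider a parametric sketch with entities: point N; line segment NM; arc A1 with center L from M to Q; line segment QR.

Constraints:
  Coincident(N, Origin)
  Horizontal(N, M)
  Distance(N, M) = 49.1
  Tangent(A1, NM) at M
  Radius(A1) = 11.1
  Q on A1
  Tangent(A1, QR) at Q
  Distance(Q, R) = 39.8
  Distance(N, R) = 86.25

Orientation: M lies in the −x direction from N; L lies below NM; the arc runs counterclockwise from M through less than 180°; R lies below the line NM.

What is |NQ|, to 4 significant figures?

59.80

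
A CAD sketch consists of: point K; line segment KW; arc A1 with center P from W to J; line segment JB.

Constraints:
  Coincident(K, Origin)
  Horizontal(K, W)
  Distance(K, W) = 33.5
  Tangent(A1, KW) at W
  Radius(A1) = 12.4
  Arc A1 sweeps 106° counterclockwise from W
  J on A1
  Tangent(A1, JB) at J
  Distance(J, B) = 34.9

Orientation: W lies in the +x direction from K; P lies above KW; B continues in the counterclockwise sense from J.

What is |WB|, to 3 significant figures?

49.4

K is at the origin; KW is horizontal with |KW| = 33.5 and W on the +x side, so W = (33.5, 0.00). Tangency of A1 to KW means the radius PW is perpendicular to KW, so P = W + (0, 12.4) = (33.5, 12.4). On A1, W sits at bearing -90° from P; a 106° counterclockwise sweep puts J at bearing 16°, so J = P + 12.4·(cos 16°, sin 16°) = (45.4, 15.8). Tangency of A1 to JB means the radius PJ is perpendicular to JB, so JB runs along (−sin 16°, cos 16°); with |JB| = 34.9, B = (35.8, 49.4). Then |WB| = |B − W| = 49.4.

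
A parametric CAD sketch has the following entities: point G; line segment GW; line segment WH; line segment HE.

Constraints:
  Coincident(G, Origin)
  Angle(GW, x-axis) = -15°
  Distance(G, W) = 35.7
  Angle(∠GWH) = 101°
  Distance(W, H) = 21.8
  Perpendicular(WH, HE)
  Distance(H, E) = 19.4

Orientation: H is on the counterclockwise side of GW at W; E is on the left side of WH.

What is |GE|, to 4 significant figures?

32.61

G is at the origin; GW runs at -15.0° with length 35.7, so W = 35.7·(cos -15.0°, sin -15.0°) = (34.48, -9.240). ∠GWH = 101.0°, so WH runs at -15.0° + (180° − 101.0°) = 64.00° from the x-axis; with |WH| = 21.8, H = W + 21.8·(cos 64.00°, sin 64.00°) = (44.04, 10.35). WH is perpendicular to HE; with |HE| = 19.4 on the left of WH, E = H + 19.4·(-0.8988, 0.4384) = (26.60, 18.86). Then |GE| = |E − G| = 32.61.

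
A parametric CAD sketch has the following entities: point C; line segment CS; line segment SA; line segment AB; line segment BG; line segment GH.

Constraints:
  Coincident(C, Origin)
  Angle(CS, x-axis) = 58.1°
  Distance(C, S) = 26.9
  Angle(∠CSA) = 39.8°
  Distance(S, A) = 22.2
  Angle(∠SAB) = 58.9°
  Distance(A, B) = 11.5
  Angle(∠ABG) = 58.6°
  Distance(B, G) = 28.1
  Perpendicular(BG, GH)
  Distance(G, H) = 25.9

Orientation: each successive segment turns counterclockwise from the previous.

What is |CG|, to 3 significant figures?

36.7

∠SAB = 58.9° gives AB at -40.6° from the x-axis; with |AB| = 11.5, B = (1.87, 8.38). ∠ABG = 58.6° gives BG at 80.8° from the x-axis; with |BG| = 28.1, G = (6.36, 36.1). Then |CG| = |G − C| = 36.7.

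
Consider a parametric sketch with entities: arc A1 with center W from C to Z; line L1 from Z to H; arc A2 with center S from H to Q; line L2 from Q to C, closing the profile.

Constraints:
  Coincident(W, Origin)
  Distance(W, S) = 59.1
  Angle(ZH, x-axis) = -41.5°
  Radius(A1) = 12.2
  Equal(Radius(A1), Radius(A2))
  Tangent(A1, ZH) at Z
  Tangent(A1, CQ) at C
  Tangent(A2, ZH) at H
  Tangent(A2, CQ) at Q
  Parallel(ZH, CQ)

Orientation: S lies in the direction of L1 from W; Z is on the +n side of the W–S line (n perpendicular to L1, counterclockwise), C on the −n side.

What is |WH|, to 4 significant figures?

60.35

The slot axis is L1's direction at -41.5°, so u = (cos -41.5°, sin -41.5°) = (0.7490, -0.6626) and n = (−sin -41.5°, cos -41.5°) = (0.6626, 0.7490). W is at the origin and S lies 59.1 along u from W, so S = 59.1·u = (44.26, -39.16). Tangency of A1 to both parallel lines with radius 12.2 puts Z and C at W ± 12.2·n: Z = (8.084, 9.137), C = (-8.084, -9.137). Equal radii place H and Q the same way about S: H = S + 12.2·n = (52.35, -30.02), Q = S − 12.2·n = (36.18, -48.30). Then |WH| = |H − W| = 60.35.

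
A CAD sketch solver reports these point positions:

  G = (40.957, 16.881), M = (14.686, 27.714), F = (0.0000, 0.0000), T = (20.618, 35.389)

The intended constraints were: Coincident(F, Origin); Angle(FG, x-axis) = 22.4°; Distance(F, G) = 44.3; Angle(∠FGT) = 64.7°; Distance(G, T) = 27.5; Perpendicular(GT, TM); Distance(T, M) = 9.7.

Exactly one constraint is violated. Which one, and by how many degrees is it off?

Perpendicular(GT, TM) — off by 4.60°.

F = (0.00, 0.00) ✓; FG at 22.40° ✓; |FG| = 44.30 ✓; ∠FGT = 64.70° ✓; |GT| = 27.50 ✓; ∠(GT, TM) = 94.60° ✗; |TM| = 9.700 ✓.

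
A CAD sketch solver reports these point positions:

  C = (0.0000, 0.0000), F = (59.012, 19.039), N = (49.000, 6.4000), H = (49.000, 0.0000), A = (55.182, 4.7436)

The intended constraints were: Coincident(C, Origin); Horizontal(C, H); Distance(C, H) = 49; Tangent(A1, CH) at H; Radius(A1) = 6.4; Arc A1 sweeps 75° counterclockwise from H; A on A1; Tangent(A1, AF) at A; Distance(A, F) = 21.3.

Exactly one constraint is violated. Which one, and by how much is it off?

Distance(A, F) = 21.3 — off by 6.50.

C = (0.00, 0.00) ✓; C.y = 0.00, H.y = 0.00 ✓; |CH| = 49.00 ✓; ∠(NH, HC) = 90.00° ✓; |NH| = 6.400 ✓; bearing(N→A) − bearing(N→H) = 75.00° ✓; |NA| = 6.400 ✓; ∠(NA, AF) = 90.00° ✓; |AF| = 14.80 ✗.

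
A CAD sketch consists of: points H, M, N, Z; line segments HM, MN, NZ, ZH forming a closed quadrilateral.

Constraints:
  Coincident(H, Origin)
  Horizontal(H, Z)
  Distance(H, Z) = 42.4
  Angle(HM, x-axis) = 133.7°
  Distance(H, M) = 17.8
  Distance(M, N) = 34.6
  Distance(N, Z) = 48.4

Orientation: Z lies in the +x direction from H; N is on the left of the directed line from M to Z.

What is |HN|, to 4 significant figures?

39.43

Checks: |MN| = 34.60 ✓; |NZ| = 48.40 ✓.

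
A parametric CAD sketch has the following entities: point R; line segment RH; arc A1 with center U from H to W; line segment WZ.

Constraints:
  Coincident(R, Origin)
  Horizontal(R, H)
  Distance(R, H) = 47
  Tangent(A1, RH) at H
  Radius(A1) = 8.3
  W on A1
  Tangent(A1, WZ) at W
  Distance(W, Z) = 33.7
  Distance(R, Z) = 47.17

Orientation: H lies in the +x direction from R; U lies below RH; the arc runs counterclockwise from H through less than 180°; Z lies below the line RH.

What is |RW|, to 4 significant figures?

39.54

R is at the origin; RH is horizontal with |RH| = 47.0 and H on the +x side, so H = (47.00, 0.000). A1 meets RH tangentially, so UH is at right angles to RH, so U = H + (0, -8.3) = (47.00, -8.300). Since UW ⟂ WZ (tangency), |UZ| = √(8.3² + 33.7²) = 34.71 regardless of where W sits on A1. So Z lies on both circle(R, 47.17) and circle(U, 34.71); the below-RH intersection is Z = (28.44, -37.63). W is the foot of the tangent from Z: W = (39.13, -5.668).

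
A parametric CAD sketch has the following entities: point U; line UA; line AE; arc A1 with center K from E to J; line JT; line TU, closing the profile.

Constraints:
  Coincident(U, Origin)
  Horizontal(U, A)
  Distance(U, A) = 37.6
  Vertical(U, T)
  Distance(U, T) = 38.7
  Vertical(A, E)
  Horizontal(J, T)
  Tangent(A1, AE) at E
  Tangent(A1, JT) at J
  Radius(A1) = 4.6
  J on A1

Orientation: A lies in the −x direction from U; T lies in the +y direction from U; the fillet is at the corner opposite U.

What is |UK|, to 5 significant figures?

47.453

U is at the origin; U and A share the same y with |UA| = 37.6 and A on the −x side, so A = (-37.600, 0.0000). U and T share the same x with |UT| = 38.7 and T on the +y side, so T = (0.0000, 38.700). The virtual corner opposite U is at (-37.600, 38.700). Since A1 is tangent to AE there, KE ⟂ AE and tangency of A1 to JT means the radius KJ is perpendicular to JT, with radius 4.6, so the center K sits 4.6 in from both sides at K = (-33.000, 34.100). Then |UK| = |K − U| = 47.453.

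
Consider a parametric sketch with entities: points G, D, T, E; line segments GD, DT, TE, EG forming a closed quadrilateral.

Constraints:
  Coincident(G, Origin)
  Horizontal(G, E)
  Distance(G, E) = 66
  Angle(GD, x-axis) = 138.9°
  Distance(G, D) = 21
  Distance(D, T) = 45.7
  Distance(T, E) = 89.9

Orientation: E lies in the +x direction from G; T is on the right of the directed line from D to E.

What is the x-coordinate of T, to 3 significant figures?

-18.1

Checks: |DT| = 45.70 ✓; |TE| = 89.90 ✓.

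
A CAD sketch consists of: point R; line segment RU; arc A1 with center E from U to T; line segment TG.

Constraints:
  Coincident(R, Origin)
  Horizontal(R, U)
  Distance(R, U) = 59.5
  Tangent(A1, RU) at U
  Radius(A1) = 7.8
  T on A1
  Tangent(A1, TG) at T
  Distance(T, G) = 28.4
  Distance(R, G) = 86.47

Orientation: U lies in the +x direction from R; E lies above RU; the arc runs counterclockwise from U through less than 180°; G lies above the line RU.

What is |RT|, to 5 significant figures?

65.930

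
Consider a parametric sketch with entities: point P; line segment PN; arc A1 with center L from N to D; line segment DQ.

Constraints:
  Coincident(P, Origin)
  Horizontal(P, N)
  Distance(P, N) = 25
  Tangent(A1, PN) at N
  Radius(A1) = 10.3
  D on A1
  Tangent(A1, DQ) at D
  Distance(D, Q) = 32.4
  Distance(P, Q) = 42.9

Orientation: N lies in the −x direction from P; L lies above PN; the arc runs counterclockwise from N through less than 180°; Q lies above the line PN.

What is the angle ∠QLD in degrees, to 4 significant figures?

72.36°

P is at the origin; P and N share the same y with |PN| = 25.0 and N on the −x side, so N = (-25.00, 0.000). Tangency of A1 to PN means the radius LN is perpendicular to PN, so L = N + (0, 10.3) = (-25.00, 10.30). Since LD ⟂ DQ (tangency), |LQ| = √(10.3² + 32.4²) = 34.00 regardless of where D sits on A1. So Q lies on both circle(P, 42.9) and circle(L, 34.00); the above-PN intersection is Q = (-11.26, 41.40). D is the foot of the tangent from Q: D = (-14.76, 9.186).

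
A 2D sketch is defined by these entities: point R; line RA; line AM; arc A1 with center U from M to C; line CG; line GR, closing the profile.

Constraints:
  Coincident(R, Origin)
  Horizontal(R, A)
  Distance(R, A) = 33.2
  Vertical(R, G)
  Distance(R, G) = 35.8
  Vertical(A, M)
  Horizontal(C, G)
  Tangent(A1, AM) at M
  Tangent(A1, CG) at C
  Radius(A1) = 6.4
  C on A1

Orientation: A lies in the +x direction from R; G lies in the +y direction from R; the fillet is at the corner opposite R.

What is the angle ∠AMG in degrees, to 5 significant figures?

100.91°

R is at the origin; R and A share the same y with |RA| = 33.2 and A on the +x side, so A = (33.200, 0.0000). RG is vertical with |RG| = 35.8 and G on the +y side, so G = (0.0000, 35.800). The virtual corner opposite R is at (33.200, 35.800). The tangent condition forces UM to be normal to AM and tangency of A1 to CG means the radius UC is perpendicular to CG, with radius 6.4, so the center U sits 6.4 in from both sides at U = (26.800, 29.400). That places the tangent points at M = (33.200, 29.400) on AM and C = (26.800, 35.800) on CG. Then cos ∠AMG = MA·MG / (|MA||MG|), giving 100.91°.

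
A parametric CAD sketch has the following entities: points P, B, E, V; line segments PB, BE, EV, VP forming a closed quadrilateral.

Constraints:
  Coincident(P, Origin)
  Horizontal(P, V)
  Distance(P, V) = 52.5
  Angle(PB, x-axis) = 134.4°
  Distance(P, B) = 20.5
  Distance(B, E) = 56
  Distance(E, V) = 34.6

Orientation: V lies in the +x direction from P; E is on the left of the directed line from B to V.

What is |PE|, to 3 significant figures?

50.3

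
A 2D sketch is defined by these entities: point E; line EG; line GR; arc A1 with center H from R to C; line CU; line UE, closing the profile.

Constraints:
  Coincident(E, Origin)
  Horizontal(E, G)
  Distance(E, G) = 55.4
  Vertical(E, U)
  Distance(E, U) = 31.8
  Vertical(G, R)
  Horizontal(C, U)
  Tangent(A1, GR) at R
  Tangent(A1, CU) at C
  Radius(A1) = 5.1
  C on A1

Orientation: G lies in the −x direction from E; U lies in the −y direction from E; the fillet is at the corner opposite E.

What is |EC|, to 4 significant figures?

59.51

E is at the origin; EG is horizontal with |EG| = 55.4 and G on the −x side, so G = (-55.40, 0.000). EU is vertical with |EU| = 31.8 and U on the −y side, so U = (0.000, -31.80). The virtual corner opposite E is at (-55.40, -31.80). The tangent condition forces HR to be normal to GR and A1 meets CU tangentially, so HC is at right angles to CU, with radius 5.1, so the center H sits 5.1 in from both sides at H = (-50.30, -26.70). That places the tangent points at R = (-55.40, -26.70) on GR and C = (-50.30, -31.80) on CU. Then |EC| = |C − E| = 59.51.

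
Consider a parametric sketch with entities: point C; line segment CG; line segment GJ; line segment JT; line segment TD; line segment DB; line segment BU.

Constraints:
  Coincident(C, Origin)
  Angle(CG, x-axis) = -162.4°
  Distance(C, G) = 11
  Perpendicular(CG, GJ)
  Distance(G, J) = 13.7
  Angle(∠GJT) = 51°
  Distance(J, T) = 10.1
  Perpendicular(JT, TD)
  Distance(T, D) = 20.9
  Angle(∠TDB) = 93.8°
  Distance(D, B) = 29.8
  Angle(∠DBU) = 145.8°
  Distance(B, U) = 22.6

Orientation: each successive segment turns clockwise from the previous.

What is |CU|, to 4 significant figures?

56.82

∠TDB = 93.8° gives DB at 162.4° from the x-axis; with |DB| = 29.8, B = (-41.25, -4.401). ∠DBU = 145.8° gives BU at 128.2° from the x-axis; with |BU| = 22.6, U = (-55.23, 13.36). Then |CU| = |U − C| = 56.82.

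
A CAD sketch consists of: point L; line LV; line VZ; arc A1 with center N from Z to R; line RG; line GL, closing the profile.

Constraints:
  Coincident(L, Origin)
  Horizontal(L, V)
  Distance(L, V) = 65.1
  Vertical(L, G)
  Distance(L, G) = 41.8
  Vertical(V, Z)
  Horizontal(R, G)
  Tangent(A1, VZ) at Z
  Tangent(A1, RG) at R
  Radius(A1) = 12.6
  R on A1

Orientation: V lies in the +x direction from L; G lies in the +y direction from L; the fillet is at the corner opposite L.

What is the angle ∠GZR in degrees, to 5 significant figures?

34.046°

L is at the origin; LV is horizontal with |LV| = 65.1 and V on the +x side, so V = (65.100, 0.0000). L and G share the same x with |LG| = 41.8 and G on the +y side, so G = (0.0000, 41.800). The virtual corner opposite L is at (65.100, 41.800). Tangency of A1 to VZ means the radius NZ is perpendicular to VZ and since A1 is tangent to RG there, NR ⟂ RG, with radius 12.6, so the center N sits 12.6 in from both sides at N = (52.500, 29.200). That places the tangent points at Z = (65.100, 29.200) on VZ and R = (52.500, 41.800) on RG. Then cos ∠GZR = ZG·ZR / (|ZG||ZR|), giving 34.046°.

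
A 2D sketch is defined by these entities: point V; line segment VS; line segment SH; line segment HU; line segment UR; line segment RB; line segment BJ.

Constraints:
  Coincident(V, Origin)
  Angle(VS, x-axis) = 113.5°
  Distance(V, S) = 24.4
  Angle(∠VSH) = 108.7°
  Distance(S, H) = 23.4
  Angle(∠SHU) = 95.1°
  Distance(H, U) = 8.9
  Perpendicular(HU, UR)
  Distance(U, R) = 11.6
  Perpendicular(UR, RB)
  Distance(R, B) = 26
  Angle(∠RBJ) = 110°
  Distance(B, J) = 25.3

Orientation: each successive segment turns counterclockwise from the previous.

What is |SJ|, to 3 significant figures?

42.7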